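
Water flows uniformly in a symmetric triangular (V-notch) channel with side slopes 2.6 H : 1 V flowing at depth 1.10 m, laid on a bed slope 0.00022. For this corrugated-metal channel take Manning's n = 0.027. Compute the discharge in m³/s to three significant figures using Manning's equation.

1.11 m³/s

A = z·y² = 2.6×1.10² = 3.146 m²
P = 2y√(1+z²) = 2×1.10×√(1+2.6²) = 6.128 m
R = A/P = 3.146/6.128 = 0.5133 m
Q = (1/n)·A·R^(2/3)·S^(1/2) = (1/0.027) × 3.146 × 0.5133^(2/3) × 0.00022^(1/2) = 1.108 m³/s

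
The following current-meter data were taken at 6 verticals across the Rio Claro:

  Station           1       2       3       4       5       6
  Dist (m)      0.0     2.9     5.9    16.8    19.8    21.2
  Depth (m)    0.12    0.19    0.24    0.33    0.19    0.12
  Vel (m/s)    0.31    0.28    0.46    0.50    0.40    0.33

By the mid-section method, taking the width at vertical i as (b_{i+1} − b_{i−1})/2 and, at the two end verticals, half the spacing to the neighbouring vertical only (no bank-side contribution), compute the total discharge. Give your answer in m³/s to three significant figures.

2.32 m³/s

w_1 = (2.9 − 0.0)/2 = 1.45 m; q_1 = 0.31 × 0.12 × 1.45 = 0.05394 m³/s
w_2 = (5.9 − 0.0)/2 = 2.95 m; q_2 = 0.28 × 0.19 × 2.95 = 0.1569 m³/s
w_3 = (16.8 − 2.9)/2 = 6.95 m; q_3 = 0.46 × 0.24 × 6.95 = 0.7673 m³/s
w_4 = (19.8 − 5.9)/2 = 6.95 m; q_4 = 0.50 × 0.33 × 6.95 = 1.147 m³/s
w_5 = (21.2 − 16.8)/2 = 2.2 m; q_5 = 0.40 × 0.19 × 2.2 = 0.1672 m³/s
w_6 = (21.2 − 19.8)/2 = 0.7 m; q_6 = 0.33 × 0.12 × 0.7 = 0.02772 m³/s
Q = Σ qᵢ = 2.320 m³/s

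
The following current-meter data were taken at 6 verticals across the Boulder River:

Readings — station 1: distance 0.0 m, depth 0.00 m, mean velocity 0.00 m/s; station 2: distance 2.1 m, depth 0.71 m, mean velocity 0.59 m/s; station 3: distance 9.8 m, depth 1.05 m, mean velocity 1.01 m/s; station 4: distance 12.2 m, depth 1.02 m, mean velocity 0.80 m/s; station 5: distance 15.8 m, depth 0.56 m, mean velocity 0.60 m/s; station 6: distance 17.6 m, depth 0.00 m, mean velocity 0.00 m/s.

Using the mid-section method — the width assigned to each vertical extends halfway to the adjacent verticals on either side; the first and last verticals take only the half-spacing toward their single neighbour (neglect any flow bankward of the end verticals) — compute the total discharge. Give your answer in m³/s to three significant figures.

w_2 = (9.8 − 0.0)/2 = 4.9 m; q_2 = 0.59 × 0.71 × 4.9 = 2.053 m³/s
w_3 = (12.2 − 2.1)/2 = 5.05 m; q_3 = 1.01 × 1.05 × 5.05 = 5.356 m³/s
w_4 = (15.8 − 9.8)/2 = 3 m; q_4 = 0.80 × 1.02 × 3 = 2.448 m³/s
w_5 = (17.6 − 12.2)/2 = 2.7 m; q_5 = 0.60 × 0.56 × 2.7 = 0.9072 m³/s
Stations 1, 6 contribute zero (depth or velocity is 0).
Q = Σ qᵢ = 10.76 m³/s

10.8 m³/s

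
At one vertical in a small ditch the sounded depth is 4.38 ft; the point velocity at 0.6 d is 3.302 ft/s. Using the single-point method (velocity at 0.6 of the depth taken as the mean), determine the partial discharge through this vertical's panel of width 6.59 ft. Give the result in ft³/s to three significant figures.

v̄ = v₀.₆ = 3.302 ft/s
q = v̄ × d × w = 3.302 × 4.38 × 6.59 = 95.31 ft³/s

95.3 ft³/s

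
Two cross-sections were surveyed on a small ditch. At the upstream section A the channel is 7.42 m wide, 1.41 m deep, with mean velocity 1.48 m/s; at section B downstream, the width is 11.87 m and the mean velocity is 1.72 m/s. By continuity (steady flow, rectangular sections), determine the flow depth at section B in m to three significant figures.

0.758 m

Q = A₁V₁ = (7.42×1.41) × 1.48 = 15.48 m³/s
d₂ = Q/(b₂ V₂) = 15.48/(11.87×1.72) = 0.7584 m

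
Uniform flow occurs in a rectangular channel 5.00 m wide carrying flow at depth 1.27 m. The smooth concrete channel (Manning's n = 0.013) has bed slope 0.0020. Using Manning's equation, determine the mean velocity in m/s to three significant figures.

3.07 m/s

A = b·y = 5.00 × 1.27 = 6.350 m²
P = b + 2y = 5.00 + 2×1.27 = 7.540 m
R = A/P = 6.350/7.540 = 0.8422 m
Q = (1/n)·A·R^(2/3)·S^(1/2) = (1/0.013) × 6.350 × 0.8422^(2/3) × 0.0020^(1/2) = 19.48 m³/s
V = Q/A = 19.48/6.350 = 3.068 m/s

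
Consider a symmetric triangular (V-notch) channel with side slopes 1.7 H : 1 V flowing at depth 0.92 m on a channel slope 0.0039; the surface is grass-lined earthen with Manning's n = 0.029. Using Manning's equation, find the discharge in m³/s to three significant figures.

A = z·y² = 1.7×0.92² = 1.439 m²
P = 2y√(1+z²) = 2×0.92×√(1+1.7²) = 3.629 m
R = A/P = 1.439/3.629 = 0.3965 m
Q = (1/n)·A·R^(2/3)·S^(1/2) = (1/0.029) × 1.439 × 0.3965^(2/3) × 0.0039^(1/2) = 1.672 m³/s

1.67 m³/s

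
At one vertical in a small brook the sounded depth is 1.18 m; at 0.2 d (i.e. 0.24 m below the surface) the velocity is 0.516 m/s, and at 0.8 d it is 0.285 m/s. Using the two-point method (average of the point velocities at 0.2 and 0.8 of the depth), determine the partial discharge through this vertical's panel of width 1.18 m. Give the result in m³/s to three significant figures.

0.558 m³/s

v̄ = (0.516 + 0.285) / 2 = 0.4005 m/s
q = v̄ × d × w = 0.4005 × 1.18 × 1.18 = 0.5577 m³/s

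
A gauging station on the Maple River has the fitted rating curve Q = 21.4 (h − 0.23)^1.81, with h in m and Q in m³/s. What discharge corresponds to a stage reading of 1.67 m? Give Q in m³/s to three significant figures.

41.4 m³/s

Q = 21.4 × (1.67 − 0.23)^1.81 = 21.4 × 1.44^1.81 = 41.40 m³/s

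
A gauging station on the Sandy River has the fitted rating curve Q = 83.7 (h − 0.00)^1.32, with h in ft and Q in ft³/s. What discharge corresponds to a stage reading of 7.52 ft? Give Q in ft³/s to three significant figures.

Q = 83.7 × (7.52 − 0.00)^1.32 = 83.7 × 7.52^1.32 = 1200 ft³/s

1200 ft³/s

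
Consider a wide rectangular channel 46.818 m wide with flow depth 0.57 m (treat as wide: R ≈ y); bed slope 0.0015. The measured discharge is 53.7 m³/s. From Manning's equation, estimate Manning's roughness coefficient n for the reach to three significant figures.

0.0132

A = b·y = 46.818 × 0.57 = 26.69 m²
Wide channel: R ≈ y = 0.57 m
n = (1/Q)·A·R^(2/3)·S^(1/2) = (1/53.7) × 26.69 × 0.6875 × 0.03873 = 0.01323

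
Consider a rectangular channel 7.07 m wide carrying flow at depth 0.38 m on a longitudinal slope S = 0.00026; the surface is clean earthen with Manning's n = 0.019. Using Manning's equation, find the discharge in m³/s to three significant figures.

1.12 m³/s

A = b·y = 7.07 × 0.38 = 2.687 m²
P = b + 2y = 7.07 + 2×0.38 = 7.830 m
R = A/P = 2.687/7.830 = 0.3431 m
Q = (1/n)·A·R^(2/3)·S^(1/2) = (1/0.019) × 2.687 × 0.3431^(2/3) × 0.00026^(1/2) = 1.117 m³/s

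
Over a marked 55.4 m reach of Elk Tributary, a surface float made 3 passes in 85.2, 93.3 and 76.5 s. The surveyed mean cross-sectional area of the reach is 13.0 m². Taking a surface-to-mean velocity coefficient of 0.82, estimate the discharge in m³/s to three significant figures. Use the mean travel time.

6.95 m³/s

t̄ = (85.2 + 93.3 + 76.5) / 3 = 85 s
v_surface = L / t̄ = 55.4 / 85 = 0.6518 m/s
v_mean = 0.82 × 0.6518 = 0.5344 m/s
Q = A × v_mean = 13.0 × 0.5344 = 6.948 m³/s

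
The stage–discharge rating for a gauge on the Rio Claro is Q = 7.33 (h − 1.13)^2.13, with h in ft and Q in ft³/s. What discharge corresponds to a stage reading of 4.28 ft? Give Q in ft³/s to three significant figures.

84.4 ft³/s

Q = 7.33 × (4.28 − 1.13)^2.13 = 7.33 × 3.15^2.13 = 84.43 ft³/s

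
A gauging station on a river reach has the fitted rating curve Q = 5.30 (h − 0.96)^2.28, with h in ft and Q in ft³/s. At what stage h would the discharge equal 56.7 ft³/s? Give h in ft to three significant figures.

h − h₀ = (Q/C)^(1/b) = (56.7/5.30)^(1/2.28) = 2.828 ft
h = 0.96 + 2.828 = 3.788 ft

3.79 ft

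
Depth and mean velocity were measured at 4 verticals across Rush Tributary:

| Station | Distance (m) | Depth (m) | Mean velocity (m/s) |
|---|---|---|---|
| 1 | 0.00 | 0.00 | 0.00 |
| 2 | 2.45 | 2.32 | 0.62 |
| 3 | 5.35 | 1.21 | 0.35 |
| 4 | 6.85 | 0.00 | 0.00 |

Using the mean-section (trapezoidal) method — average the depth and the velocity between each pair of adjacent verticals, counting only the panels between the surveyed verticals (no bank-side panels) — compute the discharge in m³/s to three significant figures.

3.52 m³/s

Panel 1-2: Δb = 2.45 m, d̄ = (0.00+2.32)/2 = 1.16, v̄ = (0.00+0.62)/2 = 0.31 → q = 2.45×1.16×0.31 = 0.8810 m³/s
Panel 2-3: Δb = 2.9 m, d̄ = (2.32+1.21)/2 = 1.765, v̄ = (0.62+0.35)/2 = 0.485 → q = 2.9×1.765×0.485 = 2.482 m³/s
Panel 3-4: Δb = 1.5 m, d̄ = (1.21+0.00)/2 = 0.605, v̄ = (0.35+0.00)/2 = 0.175 → q = 1.5×0.605×0.175 = 0.1588 m³/s
Q = Σ q = 3.522 m³/s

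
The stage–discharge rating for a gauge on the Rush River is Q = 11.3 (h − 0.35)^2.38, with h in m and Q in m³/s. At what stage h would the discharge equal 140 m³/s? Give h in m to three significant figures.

h − h₀ = (Q/C)^(1/b) = (140/11.3)^(1/2.38) = 2.879 m
h = 0.35 + 2.879 = 3.229 m

3.23 m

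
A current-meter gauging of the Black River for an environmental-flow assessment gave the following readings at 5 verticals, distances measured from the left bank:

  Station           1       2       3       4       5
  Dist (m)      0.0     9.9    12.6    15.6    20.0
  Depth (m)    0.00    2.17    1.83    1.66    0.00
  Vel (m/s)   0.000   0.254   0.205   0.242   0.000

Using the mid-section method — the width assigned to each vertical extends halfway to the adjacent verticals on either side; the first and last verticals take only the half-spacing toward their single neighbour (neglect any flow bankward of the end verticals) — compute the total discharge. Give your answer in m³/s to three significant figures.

6.03 m³/s

w_2 = (12.6 − 0.0)/2 = 6.3 m; q_2 = 0.254 × 2.17 × 6.3 = 3.472 m³/s
w_3 = (15.6 − 9.9)/2 = 2.85 m; q_3 = 0.205 × 1.83 × 2.85 = 1.069 m³/s
w_4 = (20.0 − 12.6)/2 = 3.7 m; q_4 = 0.242 × 1.66 × 3.7 = 1.486 m³/s
Stations 1, 5 contribute zero (depth or velocity is 0).
Q = Σ qᵢ = 6.028 m³/s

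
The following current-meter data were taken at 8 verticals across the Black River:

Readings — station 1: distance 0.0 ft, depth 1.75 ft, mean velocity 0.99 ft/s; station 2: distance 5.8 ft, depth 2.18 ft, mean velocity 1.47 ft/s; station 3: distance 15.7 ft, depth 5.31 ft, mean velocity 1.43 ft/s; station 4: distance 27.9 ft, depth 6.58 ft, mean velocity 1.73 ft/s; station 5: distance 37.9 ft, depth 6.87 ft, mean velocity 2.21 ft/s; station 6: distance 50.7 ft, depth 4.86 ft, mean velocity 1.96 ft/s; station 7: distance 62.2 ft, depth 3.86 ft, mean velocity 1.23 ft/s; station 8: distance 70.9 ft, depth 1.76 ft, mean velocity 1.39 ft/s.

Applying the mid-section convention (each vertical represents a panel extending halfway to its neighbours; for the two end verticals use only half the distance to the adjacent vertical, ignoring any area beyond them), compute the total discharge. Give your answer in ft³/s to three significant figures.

588 ft³/s

w_1 = (5.8 − 0.0)/2 = 2.9 ft; q_1 = 0.99 × 1.75 × 2.9 = 5.024 ft³/s
w_2 = (15.7 − 0.0)/2 = 7.85 ft; q_2 = 1.47 × 2.18 × 7.85 = 25.16 ft³/s
w_3 = (27.9 − 5.8)/2 = 11.05 ft; q_3 = 1.43 × 5.31 × 11.05 = 83.91 ft³/s
w_4 = (37.9 − 15.7)/2 = 11.1 ft; q_4 = 1.73 × 6.58 × 11.1 = 126.4 ft³/s
w_5 = (50.7 − 27.9)/2 = 11.4 ft; q_5 = 2.21 × 6.87 × 11.4 = 173.1 ft³/s
w_6 = (62.2 − 37.9)/2 = 12.15 ft; q_6 = 1.96 × 4.86 × 12.15 = 115.7 ft³/s
w_7 = (70.9 − 50.7)/2 = 10.1 ft; q_7 = 1.23 × 3.86 × 10.1 = 47.95 ft³/s
w_8 = (70.9 − 62.2)/2 = 4.35 ft; q_8 = 1.39 × 1.76 × 4.35 = 10.64 ft³/s
Q = Σ qᵢ = 587.9 ft³/s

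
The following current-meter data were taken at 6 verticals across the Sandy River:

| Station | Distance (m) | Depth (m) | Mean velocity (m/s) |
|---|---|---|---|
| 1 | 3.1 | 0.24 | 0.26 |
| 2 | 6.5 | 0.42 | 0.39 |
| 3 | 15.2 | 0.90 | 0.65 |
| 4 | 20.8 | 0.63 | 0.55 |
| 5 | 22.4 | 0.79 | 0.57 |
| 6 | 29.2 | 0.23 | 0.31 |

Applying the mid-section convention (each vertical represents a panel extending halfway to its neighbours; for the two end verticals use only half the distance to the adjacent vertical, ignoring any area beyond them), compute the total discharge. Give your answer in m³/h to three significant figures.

31200 m³/h

w_1 = (6.5 − 3.1)/2 = 1.7 m; q_1 = 0.26 × 0.24 × 1.7 = 0.1061 m³/s
w_2 = (15.2 − 3.1)/2 = 6.05 m; q_2 = 0.39 × 0.42 × 6.05 = 0.9910 m³/s
w_3 = (20.8 − 6.5)/2 = 7.15 m; q_3 = 0.65 × 0.90 × 7.15 = 4.183 m³/s
w_4 = (22.4 − 15.2)/2 = 3.6 m; q_4 = 0.55 × 0.63 × 3.6 = 1.247 m³/s
w_5 = (29.2 − 20.8)/2 = 4.2 m; q_5 = 0.57 × 0.79 × 4.2 = 1.891 m³/s
w_6 = (29.2 − 22.4)/2 = 3.4 m; q_6 = 0.31 × 0.23 × 3.4 = 0.2424 m³/s
Q = Σ qᵢ = 8.661 m³/s
= 8.661 × 3600 = 31180 m³/h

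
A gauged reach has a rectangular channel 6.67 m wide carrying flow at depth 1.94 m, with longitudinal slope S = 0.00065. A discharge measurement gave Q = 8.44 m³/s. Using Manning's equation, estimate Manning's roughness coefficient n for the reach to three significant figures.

0.0448

A = b·y = 6.67 × 1.94 = 12.94 m²
P = b + 2y = 6.67 + 2×1.94 = 10.55 m
R = A/P = 12.94/10.55 = 1.227 m
n = (1/Q)·A·R^(2/3)·S^(1/2) = (1/8.44) × 12.94 × 1.146 × 0.02550 = 0.04479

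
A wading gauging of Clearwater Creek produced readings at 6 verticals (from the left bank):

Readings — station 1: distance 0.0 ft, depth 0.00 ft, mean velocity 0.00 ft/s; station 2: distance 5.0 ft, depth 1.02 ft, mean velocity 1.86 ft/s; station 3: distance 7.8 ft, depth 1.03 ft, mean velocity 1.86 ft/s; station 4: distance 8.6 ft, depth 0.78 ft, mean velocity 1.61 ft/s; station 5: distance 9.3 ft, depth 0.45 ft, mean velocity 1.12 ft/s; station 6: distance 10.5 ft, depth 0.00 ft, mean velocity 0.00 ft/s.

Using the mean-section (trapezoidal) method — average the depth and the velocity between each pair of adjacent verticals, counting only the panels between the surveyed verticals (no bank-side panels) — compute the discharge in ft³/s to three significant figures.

9.70 ft³/s

Panel 1-2: Δb = 5 ft, d̄ = (0.00+1.02)/2 = 0.51, v̄ = (0.00+1.86)/2 = 0.93 → q = 5×0.51×0.93 = 2.372 ft³/s
Panel 2-3: Δb = 2.8 ft, d̄ = (1.02+1.03)/2 = 1.025, v̄ = (1.86+1.86)/2 = 1.86 → q = 2.8×1.025×1.86 = 5.338 ft³/s
Panel 3-4: Δb = 0.8 ft, d̄ = (1.03+0.78)/2 = 0.905, v̄ = (1.86+1.61)/2 = 1.735 → q = 0.8×0.905×1.735 = 1.256 ft³/s
Panel 4-5: Δb = 0.7 ft, d̄ = (0.78+0.45)/2 = 0.615, v̄ = (1.61+1.12)/2 = 1.365 → q = 0.7×0.615×1.365 = 0.5876 ft³/s
Panel 5-6: Δb = 1.2 ft, d̄ = (0.45+0.00)/2 = 0.225, v̄ = (1.12+0.00)/2 = 0.56 → q = 1.2×0.225×0.56 = 0.1512 ft³/s
Q = Σ q = 9.705 ft³/s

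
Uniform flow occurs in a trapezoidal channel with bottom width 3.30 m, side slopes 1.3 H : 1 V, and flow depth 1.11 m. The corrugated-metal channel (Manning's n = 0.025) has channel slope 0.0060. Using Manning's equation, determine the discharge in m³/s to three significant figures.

A = (b + z·y)·y = (3.30 + 1.3×1.11)×1.11 = 5.265 m²
P = b + 2y√(1+z²) = 3.30 + 2×1.11×√(1+1.3²) = 6.941 m
R = A/P = 5.265/6.941 = 0.7585 m
Q = (1/n)·A·R^(2/3)·S^(1/2) = (1/0.025) × 5.265 × 0.7585^(2/3) × 0.0060^(1/2) = 13.57 m³/s

13.6 m³/s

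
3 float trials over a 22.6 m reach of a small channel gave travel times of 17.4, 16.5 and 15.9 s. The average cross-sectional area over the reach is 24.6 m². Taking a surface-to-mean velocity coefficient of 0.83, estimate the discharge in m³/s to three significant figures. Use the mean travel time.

27.8 m³/s

t̄ = (17.4 + 16.5 + 15.9) / 3 = 16.6 s
v_surface = L / t̄ = 22.6 / 16.6 = 1.361 m/s
v_mean = 0.83 × 1.361 = 1.130 m/s
Q = A × v_mean = 24.6 × 1.130 = 27.80 m³/s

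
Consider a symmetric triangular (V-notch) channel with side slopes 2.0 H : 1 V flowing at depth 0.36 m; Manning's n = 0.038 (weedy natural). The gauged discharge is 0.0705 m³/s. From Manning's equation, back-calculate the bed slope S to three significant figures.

A = z·y² = 2.0×0.36² = 0.2592 m²
P = 2y√(1+z²) = 2×0.36×√(1+2.0²) = 1.610 m
R = A/P = 0.2592/1.610 = 0.1610 m
S = (Q·n / (1·A·R^(2/3)))² = (0.0705×0.038 / (1×0.2592×0.2959))² = 0.001220

0.00122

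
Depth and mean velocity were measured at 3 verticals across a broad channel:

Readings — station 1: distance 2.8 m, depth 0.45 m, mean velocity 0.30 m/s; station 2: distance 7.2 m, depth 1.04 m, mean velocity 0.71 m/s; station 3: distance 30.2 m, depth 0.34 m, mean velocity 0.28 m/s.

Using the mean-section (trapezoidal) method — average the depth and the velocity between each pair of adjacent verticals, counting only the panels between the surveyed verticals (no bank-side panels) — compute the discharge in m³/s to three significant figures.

Panel 1-2: Δb = 4.4 m, d̄ = (0.45+1.04)/2 = 0.745, v̄ = (0.30+0.71)/2 = 0.505 → q = 4.4×0.745×0.505 = 1.655 m³/s
Panel 2-3: Δb = 23 m, d̄ = (1.04+0.34)/2 = 0.69, v̄ = (0.71+0.28)/2 = 0.495 → q = 23×0.69×0.495 = 7.856 m³/s
Q = Σ q = 9.511 m³/s

9.51 m³/s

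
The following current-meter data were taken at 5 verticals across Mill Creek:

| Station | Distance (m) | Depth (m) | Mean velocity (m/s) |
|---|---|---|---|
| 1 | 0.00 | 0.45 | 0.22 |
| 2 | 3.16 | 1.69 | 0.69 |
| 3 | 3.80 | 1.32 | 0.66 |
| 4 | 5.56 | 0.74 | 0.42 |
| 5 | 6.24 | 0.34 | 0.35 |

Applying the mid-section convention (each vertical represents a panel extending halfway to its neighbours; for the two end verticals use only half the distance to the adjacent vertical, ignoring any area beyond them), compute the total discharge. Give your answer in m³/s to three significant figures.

w_1 = (3.16 − 0.00)/2 = 1.58 m; q_1 = 0.22 × 0.45 × 1.58 = 0.1564 m³/s
w_2 = (3.80 − 0.00)/2 = 1.9 m; q_2 = 0.69 × 1.69 × 1.9 = 2.216 m³/s
w_3 = (5.56 − 3.16)/2 = 1.2 m; q_3 = 0.66 × 1.32 × 1.2 = 1.045 m³/s
w_4 = (6.24 − 3.80)/2 = 1.22 m; q_4 = 0.42 × 0.74 × 1.22 = 0.3792 m³/s
w_5 = (6.24 − 5.56)/2 = 0.34 m; q_5 = 0.35 × 0.34 × 0.34 = 0.04046 m³/s
Q = Σ qᵢ = 3.837 m³/s

3.84 m³/s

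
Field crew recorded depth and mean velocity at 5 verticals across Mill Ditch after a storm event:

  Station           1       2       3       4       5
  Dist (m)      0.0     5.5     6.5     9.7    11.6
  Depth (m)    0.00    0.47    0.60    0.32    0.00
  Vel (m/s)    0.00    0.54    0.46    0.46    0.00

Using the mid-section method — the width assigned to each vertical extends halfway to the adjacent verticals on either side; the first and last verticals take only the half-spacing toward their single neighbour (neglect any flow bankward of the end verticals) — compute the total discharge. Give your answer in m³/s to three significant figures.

1.78 m³/s

w_2 = (6.5 − 0.0)/2 = 3.25 m; q_2 = 0.54 × 0.47 × 3.25 = 0.8249 m³/s
w_3 = (9.7 − 5.5)/2 = 2.1 m; q_3 = 0.46 × 0.60 × 2.1 = 0.5796 m³/s
w_4 = (11.6 − 6.5)/2 = 2.55 m; q_4 = 0.46 × 0.32 × 2.55 = 0.3754 m³/s
Stations 1, 5 contribute zero (depth or velocity is 0).
Q = Σ qᵢ = 1.780 m³/s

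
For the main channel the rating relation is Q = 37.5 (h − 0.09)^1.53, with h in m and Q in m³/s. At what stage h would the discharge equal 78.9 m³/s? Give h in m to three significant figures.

h − h₀ = (Q/C)^(1/b) = (78.9/37.5)^(1/1.53) = 1.626 m
h = 0.09 + 1.626 = 1.716 m

1.72 m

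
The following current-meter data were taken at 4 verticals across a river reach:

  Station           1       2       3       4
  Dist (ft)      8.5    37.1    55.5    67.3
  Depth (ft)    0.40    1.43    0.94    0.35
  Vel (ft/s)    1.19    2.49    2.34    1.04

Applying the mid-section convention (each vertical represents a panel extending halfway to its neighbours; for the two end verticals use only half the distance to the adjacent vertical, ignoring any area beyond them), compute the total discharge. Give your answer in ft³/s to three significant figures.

w_1 = (37.1 − 8.5)/2 = 14.3 ft; q_1 = 1.19 × 0.40 × 14.3 = 6.807 ft³/s
w_2 = (55.5 − 8.5)/2 = 23.5 ft; q_2 = 2.49 × 1.43 × 23.5 = 83.68 ft³/s
w_3 = (67.3 − 37.1)/2 = 15.1 ft; q_3 = 2.34 × 0.94 × 15.1 = 33.21 ft³/s
w_4 = (67.3 − 55.5)/2 = 5.9 ft; q_4 = 1.04 × 0.35 × 5.9 = 2.148 ft³/s
Q = Σ qᵢ = 125.8 ft³/s

126 ft³/s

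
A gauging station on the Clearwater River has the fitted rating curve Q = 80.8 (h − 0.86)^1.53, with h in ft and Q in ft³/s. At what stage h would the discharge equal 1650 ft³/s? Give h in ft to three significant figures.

8.04 ft

h − h₀ = (Q/C)^(1/b) = (1650/80.8)^(1/1.53) = 7.182 ft
h = 0.86 + 7.182 = 8.042 ft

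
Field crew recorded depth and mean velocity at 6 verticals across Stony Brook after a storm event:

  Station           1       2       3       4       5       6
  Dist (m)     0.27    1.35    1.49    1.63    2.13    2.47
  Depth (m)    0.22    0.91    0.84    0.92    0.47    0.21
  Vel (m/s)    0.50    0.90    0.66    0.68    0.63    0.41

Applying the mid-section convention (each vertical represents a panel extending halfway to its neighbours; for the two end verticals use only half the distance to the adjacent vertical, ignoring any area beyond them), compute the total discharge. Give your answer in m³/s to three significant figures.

0.976 m³/s

w_1 = (1.35 − 0.27)/2 = 0.54 m; q_1 = 0.50 × 0.22 × 0.54 = 0.05940 m³/s
w_2 = (1.49 − 0.27)/2 = 0.61 m; q_2 = 0.90 × 0.91 × 0.61 = 0.4996 m³/s
w_3 = (1.63 − 1.35)/2 = 0.14 m; q_3 = 0.66 × 0.84 × 0.14 = 0.07762 m³/s
w_4 = (2.13 − 1.49)/2 = 0.32 m; q_4 = 0.68 × 0.92 × 0.32 = 0.2002 m³/s
w_5 = (2.47 − 1.63)/2 = 0.42 m; q_5 = 0.63 × 0.47 × 0.42 = 0.1244 m³/s
w_6 = (2.47 − 2.13)/2 = 0.17 m; q_6 = 0.41 × 0.21 × 0.17 = 0.01464 m³/s
Q = Σ qᵢ = 0.9758 m³/s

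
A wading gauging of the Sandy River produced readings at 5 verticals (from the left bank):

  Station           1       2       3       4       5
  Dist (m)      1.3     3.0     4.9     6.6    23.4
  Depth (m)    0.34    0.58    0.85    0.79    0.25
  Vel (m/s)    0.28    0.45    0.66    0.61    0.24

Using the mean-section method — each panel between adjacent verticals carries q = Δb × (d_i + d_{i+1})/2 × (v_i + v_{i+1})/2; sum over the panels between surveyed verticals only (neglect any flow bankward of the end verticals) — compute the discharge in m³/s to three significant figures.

5.64 m³/s

Panel 1-2: Δb = 1.7 m, d̄ = (0.34+0.58)/2 = 0.46, v̄ = (0.28+0.45)/2 = 0.365 → q = 1.7×0.46×0.365 = 0.2854 m³/s
Panel 2-3: Δb = 1.9 m, d̄ = (0.58+0.85)/2 = 0.715, v̄ = (0.45+0.66)/2 = 0.555 → q = 1.9×0.715×0.555 = 0.7540 m³/s
Panel 3-4: Δb = 1.7 m, d̄ = (0.85+0.79)/2 = 0.82, v̄ = (0.66+0.61)/2 = 0.635 → q = 1.7×0.82×0.635 = 0.8852 m³/s
Panel 4-5: Δb = 16.8 m, d̄ = (0.79+0.25)/2 = 0.52, v̄ = (0.61+0.24)/2 = 0.425 → q = 16.8×0.52×0.425 = 3.713 m³/s
Q = Σ q = 5.637 m³/s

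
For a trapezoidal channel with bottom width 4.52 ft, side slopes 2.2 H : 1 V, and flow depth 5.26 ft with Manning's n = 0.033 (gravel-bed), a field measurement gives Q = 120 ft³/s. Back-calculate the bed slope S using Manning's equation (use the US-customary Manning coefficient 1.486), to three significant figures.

0.000248

A = (b + z·y)·y = (4.52 + 2.2×5.26)×5.26 = 84.64 ft²
P = b + 2y√(1+z²) = 4.52 + 2×5.26×√(1+2.2²) = 29.94 ft
R = A/P = 84.64/29.94 = 2.827 ft
S = (Q·n / (1.486·A·R^(2/3)))² = (120×0.033 / (1.486×84.64×1.999))² = 0.0002480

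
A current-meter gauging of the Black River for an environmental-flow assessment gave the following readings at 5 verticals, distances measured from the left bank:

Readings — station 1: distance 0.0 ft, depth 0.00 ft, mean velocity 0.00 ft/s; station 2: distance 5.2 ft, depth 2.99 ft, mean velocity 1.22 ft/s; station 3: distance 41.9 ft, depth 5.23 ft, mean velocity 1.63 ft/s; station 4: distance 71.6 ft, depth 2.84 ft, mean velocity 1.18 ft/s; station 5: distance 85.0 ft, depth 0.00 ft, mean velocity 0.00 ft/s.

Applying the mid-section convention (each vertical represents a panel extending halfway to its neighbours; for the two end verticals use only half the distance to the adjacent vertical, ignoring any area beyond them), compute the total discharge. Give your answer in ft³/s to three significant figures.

w_2 = (41.9 − 0.0)/2 = 20.95 ft; q_2 = 1.22 × 2.99 × 20.95 = 76.42 ft³/s
w_3 = (71.6 − 5.2)/2 = 33.2 ft; q_3 = 1.63 × 5.23 × 33.2 = 283.0 ft³/s
w_4 = (85.0 − 41.9)/2 = 21.55 ft; q_4 = 1.18 × 2.84 × 21.55 = 72.22 ft³/s
Stations 1, 5 contribute zero (depth or velocity is 0).
Q = Σ qᵢ = 431.7 ft³/s

432 ft³/s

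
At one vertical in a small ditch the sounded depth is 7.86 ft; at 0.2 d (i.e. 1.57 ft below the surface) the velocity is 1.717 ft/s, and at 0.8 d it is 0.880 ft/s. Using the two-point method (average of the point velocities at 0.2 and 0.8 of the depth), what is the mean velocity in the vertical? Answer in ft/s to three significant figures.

1.30 ft/s

v̄ = (1.717 + 0.880) / 2 = 1.299 ft/s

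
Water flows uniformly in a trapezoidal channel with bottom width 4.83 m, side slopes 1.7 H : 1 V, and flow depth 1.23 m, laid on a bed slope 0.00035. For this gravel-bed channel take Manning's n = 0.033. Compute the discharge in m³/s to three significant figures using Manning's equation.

A = (b + z·y)·y = (4.83 + 1.7×1.23)×1.23 = 8.513 m²
P = b + 2y√(1+z²) = 4.83 + 2×1.23×√(1+1.7²) = 9.682 m
R = A/P = 8.513/9.682 = 0.8793 m
Q = (1/n)·A·R^(2/3)·S^(1/2) = (1/0.033) × 8.513 × 0.8793^(2/3) × 0.00035^(1/2) = 4.429 m³/s

4.43 m³/s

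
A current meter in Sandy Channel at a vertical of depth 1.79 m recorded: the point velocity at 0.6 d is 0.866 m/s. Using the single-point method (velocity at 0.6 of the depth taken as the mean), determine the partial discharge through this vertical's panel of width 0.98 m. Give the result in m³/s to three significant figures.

1.52 m³/s

v̄ = v₀.₆ = 0.866 m/s
q = v̄ × d × w = 0.8660 × 1.79 × 0.98 = 1.519 m³/s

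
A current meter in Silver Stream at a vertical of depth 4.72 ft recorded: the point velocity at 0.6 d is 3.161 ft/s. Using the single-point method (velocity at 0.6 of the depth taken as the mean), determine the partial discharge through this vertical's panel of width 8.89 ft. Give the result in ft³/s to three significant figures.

v̄ = v₀.₆ = 3.161 ft/s
q = v̄ × d × w = 3.161 × 4.72 × 8.89 = 132.6 ft³/s

133 ft³/s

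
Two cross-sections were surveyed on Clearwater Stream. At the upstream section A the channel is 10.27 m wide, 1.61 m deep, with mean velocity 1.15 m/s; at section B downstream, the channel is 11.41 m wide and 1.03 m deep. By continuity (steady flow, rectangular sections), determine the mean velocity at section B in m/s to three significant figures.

1.62 m/s

Q = A₁V₁ = (10.27×1.61) × 1.15 = 19.01 m³/s
A₂ = 11.41 × 1.03 = 11.75 m²
V₂ = Q/A₂ = 19.01/11.75 = 1.618 m/s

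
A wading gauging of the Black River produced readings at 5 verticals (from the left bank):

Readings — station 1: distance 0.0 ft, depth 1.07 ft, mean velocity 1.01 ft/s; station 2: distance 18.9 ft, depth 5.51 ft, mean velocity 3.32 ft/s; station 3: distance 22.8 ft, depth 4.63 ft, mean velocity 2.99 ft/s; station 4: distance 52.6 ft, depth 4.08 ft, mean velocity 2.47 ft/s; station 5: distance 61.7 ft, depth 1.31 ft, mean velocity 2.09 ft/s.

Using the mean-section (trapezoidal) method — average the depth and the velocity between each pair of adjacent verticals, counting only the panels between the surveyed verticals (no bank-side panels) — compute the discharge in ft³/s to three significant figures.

Panel 1-2: Δb = 18.9 ft, d̄ = (1.07+5.51)/2 = 3.29, v̄ = (1.01+3.32)/2 = 2.165 → q = 18.9×3.29×2.165 = 134.6 ft³/s
Panel 2-3: Δb = 3.9 ft, d̄ = (5.51+4.63)/2 = 5.07, v̄ = (3.32+2.99)/2 = 3.155 → q = 3.9×5.07×3.155 = 62.38 ft³/s
Panel 3-4: Δb = 29.8 ft, d̄ = (4.63+4.08)/2 = 4.355, v̄ = (2.99+2.47)/2 = 2.73 → q = 29.8×4.355×2.73 = 354.3 ft³/s
Panel 4-5: Δb = 9.1 ft, d̄ = (4.08+1.31)/2 = 2.695, v̄ = (2.47+2.09)/2 = 2.28 → q = 9.1×2.695×2.28 = 55.92 ft³/s
Q = Σ q = 607.2 ft³/s

607 ft³/s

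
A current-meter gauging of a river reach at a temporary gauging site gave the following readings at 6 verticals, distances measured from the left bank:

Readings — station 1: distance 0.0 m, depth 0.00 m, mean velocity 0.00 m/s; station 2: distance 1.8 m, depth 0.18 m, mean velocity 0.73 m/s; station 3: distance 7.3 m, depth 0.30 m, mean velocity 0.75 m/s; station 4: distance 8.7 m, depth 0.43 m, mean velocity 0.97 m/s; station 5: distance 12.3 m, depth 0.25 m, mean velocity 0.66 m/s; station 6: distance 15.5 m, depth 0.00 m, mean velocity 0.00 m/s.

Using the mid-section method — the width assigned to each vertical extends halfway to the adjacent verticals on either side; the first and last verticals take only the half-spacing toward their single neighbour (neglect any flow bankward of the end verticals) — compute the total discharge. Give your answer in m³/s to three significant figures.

w_2 = (7.3 − 0.0)/2 = 3.65 m; q_2 = 0.73 × 0.18 × 3.65 = 0.4796 m³/s
w_3 = (8.7 − 1.8)/2 = 3.45 m; q_3 = 0.75 × 0.30 × 3.45 = 0.7763 m³/s
w_4 = (12.3 − 7.3)/2 = 2.5 m; q_4 = 0.97 × 0.43 × 2.5 = 1.043 m³/s
w_5 = (15.5 − 8.7)/2 = 3.4 m; q_5 = 0.66 × 0.25 × 3.4 = 0.5610 m³/s
Stations 1, 6 contribute zero (depth or velocity is 0).
Q = Σ qᵢ = 2.860 m³/s

2.86 m³/s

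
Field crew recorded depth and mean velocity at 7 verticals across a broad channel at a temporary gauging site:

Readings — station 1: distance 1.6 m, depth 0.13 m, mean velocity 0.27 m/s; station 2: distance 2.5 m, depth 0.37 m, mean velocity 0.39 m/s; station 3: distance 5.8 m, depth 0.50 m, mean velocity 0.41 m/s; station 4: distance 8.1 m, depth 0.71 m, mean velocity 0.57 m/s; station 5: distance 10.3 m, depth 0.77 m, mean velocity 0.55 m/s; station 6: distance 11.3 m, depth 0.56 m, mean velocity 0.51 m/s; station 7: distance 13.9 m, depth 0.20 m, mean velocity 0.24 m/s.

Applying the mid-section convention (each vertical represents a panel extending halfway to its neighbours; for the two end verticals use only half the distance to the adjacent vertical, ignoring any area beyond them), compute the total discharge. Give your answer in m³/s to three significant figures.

w_1 = (2.5 − 1.6)/2 = 0.45 m; q_1 = 0.27 × 0.13 × 0.45 = 0.01580 m³/s
w_2 = (5.8 − 1.6)/2 = 2.1 m; q_2 = 0.39 × 0.37 × 2.1 = 0.3030 m³/s
w_3 = (8.1 − 2.5)/2 = 2.8 m; q_3 = 0.41 × 0.50 × 2.8 = 0.5740 m³/s
w_4 = (10.3 − 5.8)/2 = 2.25 m; q_4 = 0.57 × 0.71 × 2.25 = 0.9106 m³/s
w_5 = (11.3 − 8.1)/2 = 1.6 m; q_5 = 0.55 × 0.77 × 1.6 = 0.6776 m³/s
w_6 = (13.9 − 10.3)/2 = 1.8 m; q_6 = 0.51 × 0.56 × 1.8 = 0.5141 m³/s
w_7 = (13.9 − 11.3)/2 = 1.3 m; q_7 = 0.24 × 0.20 × 1.3 = 0.06240 m³/s
Q = Σ qᵢ = 3.057 m³/s

3.06 m³/s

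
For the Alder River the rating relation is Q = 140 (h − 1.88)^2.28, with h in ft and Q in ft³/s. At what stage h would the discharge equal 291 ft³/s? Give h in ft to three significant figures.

h − h₀ = (Q/C)^(1/b) = (291/140)^(1/2.28) = 1.378 ft
h = 1.88 + 1.378 = 3.258 ft

3.26 ft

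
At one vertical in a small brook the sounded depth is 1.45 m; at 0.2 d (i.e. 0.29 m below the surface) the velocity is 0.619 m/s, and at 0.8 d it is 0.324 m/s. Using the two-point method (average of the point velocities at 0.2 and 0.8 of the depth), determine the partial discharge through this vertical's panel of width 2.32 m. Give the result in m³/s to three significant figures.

v̄ = (0.619 + 0.324) / 2 = 0.4715 m/s
q = v̄ × d × w = 0.4715 × 1.45 × 2.32 = 1.586 m³/s

1.59 m³/s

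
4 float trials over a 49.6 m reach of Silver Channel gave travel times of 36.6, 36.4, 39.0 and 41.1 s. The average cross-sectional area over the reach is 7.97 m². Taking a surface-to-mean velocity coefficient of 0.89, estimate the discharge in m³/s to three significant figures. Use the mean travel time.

9.19 m³/s

t̄ = (36.6 + 36.4 + 39.0 + 41.1) / 4 = 38.275 s
v_surface = L / t̄ = 49.6 / 38.275 = 1.296 m/s
v_mean = 0.89 × 1.296 = 1.153 m/s
Q = A × v_mean = 7.97 × 1.153 = 9.192 m³/s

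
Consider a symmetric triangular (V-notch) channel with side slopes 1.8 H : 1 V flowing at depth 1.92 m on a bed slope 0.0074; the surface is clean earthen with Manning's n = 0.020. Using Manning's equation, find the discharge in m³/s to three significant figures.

A = z·y² = 1.8×1.92² = 6.636 m²
P = 2y√(1+z²) = 2×1.92×√(1+1.8²) = 7.907 m
R = A/P = 6.636/7.907 = 0.8392 m
Q = (1/n)·A·R^(2/3)·S^(1/2) = (1/0.020) × 6.636 × 0.8392^(2/3) × 0.0074^(1/2) = 25.39 m³/s

25.4 m³/s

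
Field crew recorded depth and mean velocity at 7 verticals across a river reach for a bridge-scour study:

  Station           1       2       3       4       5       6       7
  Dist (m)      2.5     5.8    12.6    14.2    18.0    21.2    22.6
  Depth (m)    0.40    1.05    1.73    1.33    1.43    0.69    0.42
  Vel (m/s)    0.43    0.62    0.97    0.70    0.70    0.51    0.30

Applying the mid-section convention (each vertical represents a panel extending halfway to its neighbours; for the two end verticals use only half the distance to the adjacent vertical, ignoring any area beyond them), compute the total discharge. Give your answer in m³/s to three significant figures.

w_1 = (5.8 − 2.5)/2 = 1.65 m; q_1 = 0.43 × 0.40 × 1.65 = 0.2838 m³/s
w_2 = (12.6 − 2.5)/2 = 5.05 m; q_2 = 0.62 × 1.05 × 5.05 = 3.288 m³/s
w_3 = (14.2 − 5.8)/2 = 4.2 m; q_3 = 0.97 × 1.73 × 4.2 = 7.048 m³/s
w_4 = (18.0 − 12.6)/2 = 2.7 m; q_4 = 0.70 × 1.33 × 2.7 = 2.514 m³/s
w_5 = (21.2 − 14.2)/2 = 3.5 m; q_5 = 0.70 × 1.43 × 3.5 = 3.504 m³/s
w_6 = (22.6 − 18.0)/2 = 2.3 m; q_6 = 0.51 × 0.69 × 2.3 = 0.8094 m³/s
w_7 = (22.6 − 21.2)/2 = 0.7 m; q_7 = 0.30 × 0.42 × 0.7 = 0.08820 m³/s
Q = Σ qᵢ = 17.53 m³/s

17.5 m³/s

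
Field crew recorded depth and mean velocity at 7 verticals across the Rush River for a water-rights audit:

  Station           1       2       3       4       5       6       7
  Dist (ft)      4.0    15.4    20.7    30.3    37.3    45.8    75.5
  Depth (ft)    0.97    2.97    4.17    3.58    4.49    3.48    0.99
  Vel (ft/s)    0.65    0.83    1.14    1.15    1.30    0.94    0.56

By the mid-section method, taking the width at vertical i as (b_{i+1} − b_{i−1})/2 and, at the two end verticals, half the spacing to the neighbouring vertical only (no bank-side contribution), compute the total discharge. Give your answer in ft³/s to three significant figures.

210 ft³/s

w_1 = (15.4 − 4.0)/2 = 5.7 ft; q_1 = 0.65 × 0.97 × 5.7 = 3.594 ft³/s
w_2 = (20.7 − 4.0)/2 = 8.35 ft; q_2 = 0.83 × 2.97 × 8.35 = 20.58 ft³/s
w_3 = (30.3 − 15.4)/2 = 7.45 ft; q_3 = 1.14 × 4.17 × 7.45 = 35.42 ft³/s
w_4 = (37.3 − 20.7)/2 = 8.3 ft; q_4 = 1.15 × 3.58 × 8.3 = 34.17 ft³/s
w_5 = (45.8 − 30.3)/2 = 7.75 ft; q_5 = 1.30 × 4.49 × 7.75 = 45.24 ft³/s
w_6 = (75.5 − 37.3)/2 = 19.1 ft; q_6 = 0.94 × 3.48 × 19.1 = 62.48 ft³/s
w_7 = (75.5 − 45.8)/2 = 14.85 ft; q_7 = 0.56 × 0.99 × 14.85 = 8.233 ft³/s
Q = Σ qᵢ = 209.7 ft³/s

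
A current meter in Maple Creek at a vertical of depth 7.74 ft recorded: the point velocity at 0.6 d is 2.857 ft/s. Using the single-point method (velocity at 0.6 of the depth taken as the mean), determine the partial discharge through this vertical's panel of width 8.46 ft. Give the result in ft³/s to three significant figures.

v̄ = v₀.₆ = 2.857 ft/s
q = v̄ × d × w = 2.857 × 7.74 × 8.46 = 187.1 ft³/s

187 ft³/s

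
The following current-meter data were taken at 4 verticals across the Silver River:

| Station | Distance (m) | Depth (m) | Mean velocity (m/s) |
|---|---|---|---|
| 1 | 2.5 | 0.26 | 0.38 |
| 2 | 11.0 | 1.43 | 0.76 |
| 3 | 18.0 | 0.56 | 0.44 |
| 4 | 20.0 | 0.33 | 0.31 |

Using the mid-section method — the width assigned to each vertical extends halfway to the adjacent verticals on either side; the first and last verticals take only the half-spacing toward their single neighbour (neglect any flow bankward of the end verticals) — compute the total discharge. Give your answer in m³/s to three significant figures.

10.1 m³/s

w_1 = (11.0 − 2.5)/2 = 4.25 m; q_1 = 0.38 × 0.26 × 4.25 = 0.4199 m³/s
w_2 = (18.0 − 2.5)/2 = 7.75 m; q_2 = 0.76 × 1.43 × 7.75 = 8.423 m³/s
w_3 = (20.0 − 11.0)/2 = 4.5 m; q_3 = 0.44 × 0.56 × 4.5 = 1.109 m³/s
w_4 = (20.0 − 18.0)/2 = 1 m; q_4 = 0.31 × 0.33 × 1 = 0.1023 m³/s
Q = Σ qᵢ = 10.05 m³/s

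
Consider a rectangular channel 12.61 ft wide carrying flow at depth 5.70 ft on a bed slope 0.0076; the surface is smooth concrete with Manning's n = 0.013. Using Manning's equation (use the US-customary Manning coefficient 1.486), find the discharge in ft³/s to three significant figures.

A = b·y = 12.61 × 5.70 = 71.88 ft²
P = b + 2y = 12.61 + 2×5.70 = 24.01 ft
R = A/P = 71.88/24.01 = 2.994 ft
Q = (1.486/n)·A·R^(2/3)·S^(1/2) = (1.486/0.013) × 71.88 × 2.994^(2/3) × 0.0076^(1/2) = 1488 ft³/s

1490 ft³/s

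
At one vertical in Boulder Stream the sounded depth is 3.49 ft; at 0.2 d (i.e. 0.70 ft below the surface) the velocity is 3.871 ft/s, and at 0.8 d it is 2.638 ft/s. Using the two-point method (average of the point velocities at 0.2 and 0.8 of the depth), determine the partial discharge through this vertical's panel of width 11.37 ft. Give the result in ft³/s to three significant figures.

v̄ = (3.871 + 2.638) / 2 = 3.255 ft/s
q = v̄ × d × w = 3.255 × 3.49 × 11.37 = 129.1 ft³/s

129 ft³/s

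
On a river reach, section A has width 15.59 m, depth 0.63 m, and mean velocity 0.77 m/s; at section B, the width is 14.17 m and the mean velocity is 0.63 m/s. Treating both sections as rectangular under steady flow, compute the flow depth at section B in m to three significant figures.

Q = A₁V₁ = (15.59×0.63) × 0.77 = 7.563 m³/s
d₂ = Q/(b₂ V₂) = 7.563/(14.17×0.63) = 0.8472 m

0.847 m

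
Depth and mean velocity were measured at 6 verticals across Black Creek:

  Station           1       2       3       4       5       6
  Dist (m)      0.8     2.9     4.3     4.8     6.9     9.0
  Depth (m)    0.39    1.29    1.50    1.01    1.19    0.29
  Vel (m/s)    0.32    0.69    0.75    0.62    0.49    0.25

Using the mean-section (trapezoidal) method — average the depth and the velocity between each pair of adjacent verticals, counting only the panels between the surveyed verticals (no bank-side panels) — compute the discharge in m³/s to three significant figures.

Panel 1-2: Δb = 2.1 m, d̄ = (0.39+1.29)/2 = 0.84, v̄ = (0.32+0.69)/2 = 0.505 → q = 2.1×0.84×0.505 = 0.8908 m³/s
Panel 2-3: Δb = 1.4 m, d̄ = (1.29+1.50)/2 = 1.395, v̄ = (0.69+0.75)/2 = 0.72 → q = 1.4×1.395×0.72 = 1.406 m³/s
Panel 3-4: Δb = 0.5 m, d̄ = (1.50+1.01)/2 = 1.255, v̄ = (0.75+0.62)/2 = 0.685 → q = 0.5×1.255×0.685 = 0.4298 m³/s
Panel 4-5: Δb = 2.1 m, d̄ = (1.01+1.19)/2 = 1.1, v̄ = (0.62+0.49)/2 = 0.555 → q = 2.1×1.1×0.555 = 1.282 m³/s
Panel 5-6: Δb = 2.1 m, d̄ = (1.19+0.29)/2 = 0.74, v̄ = (0.49+0.25)/2 = 0.37 → q = 2.1×0.74×0.37 = 0.5750 m³/s
Q = Σ q = 4.584 m³/s

4.58 m³/s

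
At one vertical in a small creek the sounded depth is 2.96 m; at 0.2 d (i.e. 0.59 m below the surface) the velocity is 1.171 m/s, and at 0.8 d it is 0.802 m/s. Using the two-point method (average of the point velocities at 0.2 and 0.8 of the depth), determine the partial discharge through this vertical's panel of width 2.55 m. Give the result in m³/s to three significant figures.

v̄ = (1.171 + 0.802) / 2 = 0.9865 m/s
q = v̄ × d × w = 0.9865 × 2.96 × 2.55 = 7.446 m³/s

7.45 m³/s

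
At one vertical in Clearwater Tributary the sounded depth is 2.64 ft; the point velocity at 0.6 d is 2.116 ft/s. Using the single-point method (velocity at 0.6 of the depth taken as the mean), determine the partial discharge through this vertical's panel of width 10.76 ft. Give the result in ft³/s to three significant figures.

60.1 ft³/s

v̄ = v₀.₆ = 2.116 ft/s
q = v̄ × d × w = 2.116 × 2.64 × 10.76 = 60.11 ft³/s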